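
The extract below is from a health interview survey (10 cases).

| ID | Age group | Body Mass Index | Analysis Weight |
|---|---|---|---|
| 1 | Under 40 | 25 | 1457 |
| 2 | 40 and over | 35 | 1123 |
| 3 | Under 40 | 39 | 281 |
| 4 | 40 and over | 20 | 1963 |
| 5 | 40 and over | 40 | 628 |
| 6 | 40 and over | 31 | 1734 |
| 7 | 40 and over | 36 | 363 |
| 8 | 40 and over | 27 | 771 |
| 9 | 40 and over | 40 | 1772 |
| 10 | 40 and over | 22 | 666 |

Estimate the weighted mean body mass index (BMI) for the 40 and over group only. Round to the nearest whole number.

40 and over rows: 2, 4, 5, 6, 7, 8, 9, 10
Weighted sum = 35×1123 + 20×1963 + 40×628 + 31×1734 + 36×363 + 27×771 + 40×1772 + 22×666
  = 39305 + 39260 + 25120 + 53754 + 13068 + 20817 + 70880 + 14652 = 276856
Sum of weights = 9020
Weighted mean = 276856 / 9020 = 30.69357

31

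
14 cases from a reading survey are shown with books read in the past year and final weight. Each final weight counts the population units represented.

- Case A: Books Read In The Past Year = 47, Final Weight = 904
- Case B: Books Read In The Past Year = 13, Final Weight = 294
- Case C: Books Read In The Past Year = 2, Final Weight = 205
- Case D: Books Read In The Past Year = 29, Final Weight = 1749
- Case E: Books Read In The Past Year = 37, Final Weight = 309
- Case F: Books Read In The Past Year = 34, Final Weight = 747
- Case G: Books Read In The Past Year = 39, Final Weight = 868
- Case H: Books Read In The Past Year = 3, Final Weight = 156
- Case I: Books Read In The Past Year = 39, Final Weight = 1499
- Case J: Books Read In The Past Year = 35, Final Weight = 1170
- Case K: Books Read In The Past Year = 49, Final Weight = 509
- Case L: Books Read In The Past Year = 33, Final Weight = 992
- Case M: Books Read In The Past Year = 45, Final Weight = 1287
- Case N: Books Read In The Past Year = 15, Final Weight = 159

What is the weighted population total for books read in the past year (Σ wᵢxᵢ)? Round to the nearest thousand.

Weighted total = 385980

386000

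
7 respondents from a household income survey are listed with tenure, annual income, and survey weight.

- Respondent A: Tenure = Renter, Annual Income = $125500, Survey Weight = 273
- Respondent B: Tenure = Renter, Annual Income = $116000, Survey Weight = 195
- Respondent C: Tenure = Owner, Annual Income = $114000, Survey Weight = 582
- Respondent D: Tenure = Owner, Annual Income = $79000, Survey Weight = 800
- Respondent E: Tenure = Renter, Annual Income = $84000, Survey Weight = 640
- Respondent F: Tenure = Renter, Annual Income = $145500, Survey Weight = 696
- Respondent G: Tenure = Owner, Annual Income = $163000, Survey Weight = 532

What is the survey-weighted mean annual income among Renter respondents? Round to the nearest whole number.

117466

Renter rows: A, B, E, F
Weighted sum = 125500×273 + 116000×195 + 84000×640 + 145500×696
  = 34261500 + 22620000 + 53760000 + 101268000 = 211909500
Sum of weights = 273 + 195 + 640 + 696 = 1804
Weighted mean = 211909500 / 1804 = 117466.46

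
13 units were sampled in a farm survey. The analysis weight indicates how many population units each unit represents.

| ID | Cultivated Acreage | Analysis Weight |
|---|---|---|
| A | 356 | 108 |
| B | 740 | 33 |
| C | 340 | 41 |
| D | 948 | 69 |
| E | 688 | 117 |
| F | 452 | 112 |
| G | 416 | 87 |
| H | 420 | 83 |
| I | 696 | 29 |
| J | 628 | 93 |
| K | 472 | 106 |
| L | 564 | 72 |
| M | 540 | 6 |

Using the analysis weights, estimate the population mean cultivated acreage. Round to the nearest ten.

540

Weighted sum = 516860
Sum of weights = 956
Weighted mean = 516860 / 956 = 540.64854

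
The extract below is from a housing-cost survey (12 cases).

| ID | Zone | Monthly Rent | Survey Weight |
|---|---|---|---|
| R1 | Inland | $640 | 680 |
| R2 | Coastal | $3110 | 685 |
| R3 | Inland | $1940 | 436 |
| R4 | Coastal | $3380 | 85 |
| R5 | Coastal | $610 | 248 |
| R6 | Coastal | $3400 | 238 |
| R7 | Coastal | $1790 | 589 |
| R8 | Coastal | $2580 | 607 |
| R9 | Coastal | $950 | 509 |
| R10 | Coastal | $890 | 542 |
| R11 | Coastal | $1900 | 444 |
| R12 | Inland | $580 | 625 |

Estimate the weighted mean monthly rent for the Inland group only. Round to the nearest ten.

Inland rows: R1, R3, R12
Weighted sum = 1643540
Sum of weights = 1741
Weighted mean = 1643540 / 1741 = 944.02068

940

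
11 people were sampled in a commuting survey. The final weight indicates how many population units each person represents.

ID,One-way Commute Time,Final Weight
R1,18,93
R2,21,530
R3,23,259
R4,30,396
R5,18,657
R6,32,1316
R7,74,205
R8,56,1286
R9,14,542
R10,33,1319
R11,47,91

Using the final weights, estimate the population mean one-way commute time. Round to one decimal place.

33.9

Weighted sum = 18×93 + 21×530 + 23×259 + 30×396 + 18×657 + 32×1316 + 74×205 + 56×1286 + 14×542 + 33×1319 + 47×91
  = 227157
Sum of weights = 6694
Weighted mean = 227157 / 6694 = 33.934419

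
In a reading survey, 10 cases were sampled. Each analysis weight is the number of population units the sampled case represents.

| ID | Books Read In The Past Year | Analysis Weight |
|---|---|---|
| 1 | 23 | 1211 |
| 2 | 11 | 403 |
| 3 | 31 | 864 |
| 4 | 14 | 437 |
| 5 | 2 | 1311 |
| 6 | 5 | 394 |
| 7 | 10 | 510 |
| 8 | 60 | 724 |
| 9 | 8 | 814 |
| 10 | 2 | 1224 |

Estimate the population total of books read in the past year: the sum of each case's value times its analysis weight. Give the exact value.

Weighted total = 23×1211 + 11×403 + 31×864 + 14×437 + 2×1311 + 5×394 + 10×510 + 60×724 + 8×814 + 2×1224
  = 127280

127280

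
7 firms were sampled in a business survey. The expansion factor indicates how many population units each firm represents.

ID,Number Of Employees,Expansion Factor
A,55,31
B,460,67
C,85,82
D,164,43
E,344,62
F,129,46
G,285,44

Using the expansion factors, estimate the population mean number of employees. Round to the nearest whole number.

230

Weighted sum = 55×31 + 460×67 + 85×82 + 164×43 + 344×62 + 129×46 + 285×44
  = 86349
Sum of weights = 31 + 67 + 82 + 43 + 62 + 46 + 44 = 375
Weighted mean = 86349 / 375 = 230.264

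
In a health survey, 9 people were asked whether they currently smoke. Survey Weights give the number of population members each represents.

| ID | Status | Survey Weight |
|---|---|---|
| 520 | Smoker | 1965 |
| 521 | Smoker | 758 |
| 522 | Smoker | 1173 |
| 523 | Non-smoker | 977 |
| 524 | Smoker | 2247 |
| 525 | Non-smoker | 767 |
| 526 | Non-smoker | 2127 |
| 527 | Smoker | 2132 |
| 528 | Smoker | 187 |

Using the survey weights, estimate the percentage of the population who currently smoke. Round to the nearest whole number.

Sum of weights for 'Smoker' = 1965 + 758 + 1173 + 2247 + 2132 + 187 = 8462
Total weight = 1965 + 758 + 1173 + 977 + 2247 + 767 + 2127 + 2132 + 187 = 12333
Weighted proportion = 8462 / 12333 = 0.68612665 → 68.612665%

69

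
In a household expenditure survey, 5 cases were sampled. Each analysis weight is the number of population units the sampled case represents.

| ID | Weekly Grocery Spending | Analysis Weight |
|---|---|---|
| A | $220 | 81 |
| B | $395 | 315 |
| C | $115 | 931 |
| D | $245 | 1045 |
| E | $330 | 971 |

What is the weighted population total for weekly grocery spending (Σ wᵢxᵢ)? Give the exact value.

825765

Weighted total = 220×81 + 395×315 + 115×931 + 245×1045 + 330×971
  = 17820 + 124425 + 107065 + 256025 + 320430 = 825765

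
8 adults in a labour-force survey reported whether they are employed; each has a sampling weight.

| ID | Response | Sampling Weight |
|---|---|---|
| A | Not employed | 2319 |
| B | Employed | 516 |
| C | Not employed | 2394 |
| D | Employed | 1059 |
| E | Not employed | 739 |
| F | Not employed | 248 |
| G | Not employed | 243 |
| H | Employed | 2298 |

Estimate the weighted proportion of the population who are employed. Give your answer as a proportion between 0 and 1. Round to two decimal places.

0.39

Sum of weights for 'Employed' = 516 + 1059 + 2298 = 3873
Total weight = 2319 + 516 + 2394 + 1059 + 739 + 248 + 243 + 2298 = 9816
Weighted proportion = 3873 / 9816 = 0.3945599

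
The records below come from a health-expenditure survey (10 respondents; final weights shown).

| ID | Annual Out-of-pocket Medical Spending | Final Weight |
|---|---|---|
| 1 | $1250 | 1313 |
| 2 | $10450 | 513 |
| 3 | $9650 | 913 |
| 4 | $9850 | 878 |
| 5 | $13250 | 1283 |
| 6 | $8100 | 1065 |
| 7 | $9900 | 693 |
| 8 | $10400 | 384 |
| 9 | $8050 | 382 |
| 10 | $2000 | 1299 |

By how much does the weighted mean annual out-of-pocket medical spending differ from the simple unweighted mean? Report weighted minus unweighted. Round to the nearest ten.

Unweighted sum = 1250 + 10450 + 9650 + 9850 + 13250 + 8100 + 9900 + 10400 + 8050 + 2000 = 82900
Unweighted mean = 82900 / 10 = 8290
Weighted sum = 1250×1313 + 10450×513 + 9650×913 + 9850×878 + 13250×1283 + 8100×1065 + 9900×693 + 10400×384 + 8050×382 + 2000×1299
  = 1641250 + 5360850 + 8810450 + 8648300 + 16999750 + 8626500 + 6860700 + 3993600 + 3075100 + 2598000 = 66614500
Sum of weights = 1313 + 513 + 913 + 878 + 1283 + 1065 + 693 + 384 + 382 + 1299 = 8723
Weighted mean = 66614500 / 8723 = 7636.6502
Difference (weighted minus unweighted) = -653.34976

-650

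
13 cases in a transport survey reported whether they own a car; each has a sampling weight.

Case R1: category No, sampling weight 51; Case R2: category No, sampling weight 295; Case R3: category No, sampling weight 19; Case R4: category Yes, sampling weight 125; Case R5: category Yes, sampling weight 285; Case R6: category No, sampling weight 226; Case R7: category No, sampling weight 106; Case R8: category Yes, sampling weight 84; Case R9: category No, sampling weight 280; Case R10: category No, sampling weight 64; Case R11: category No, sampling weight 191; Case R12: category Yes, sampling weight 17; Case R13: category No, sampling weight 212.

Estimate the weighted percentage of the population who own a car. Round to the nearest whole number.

Sum of weights for 'Yes' = 125 + 285 + 84 + 17 = 511
Total weight = 1955
Weighted proportion = 511 / 1955 = 0.26138107 → 26.138107%

26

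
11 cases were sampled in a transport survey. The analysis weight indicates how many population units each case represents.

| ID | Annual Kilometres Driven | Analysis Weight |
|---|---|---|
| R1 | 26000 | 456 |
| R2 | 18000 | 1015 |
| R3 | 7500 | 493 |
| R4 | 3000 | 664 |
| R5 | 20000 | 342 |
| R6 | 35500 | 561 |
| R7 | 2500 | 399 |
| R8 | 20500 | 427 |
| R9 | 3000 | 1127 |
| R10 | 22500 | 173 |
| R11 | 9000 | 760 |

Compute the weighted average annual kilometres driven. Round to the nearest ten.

Weighted sum = 86435500
Sum of weights = 456 + 1015 + 493 + 664 + 342 + 561 + 399 + 427 + 1127 + 173 + 760 = 6417
Weighted mean = 86435500 / 6417 = 13469.768

13470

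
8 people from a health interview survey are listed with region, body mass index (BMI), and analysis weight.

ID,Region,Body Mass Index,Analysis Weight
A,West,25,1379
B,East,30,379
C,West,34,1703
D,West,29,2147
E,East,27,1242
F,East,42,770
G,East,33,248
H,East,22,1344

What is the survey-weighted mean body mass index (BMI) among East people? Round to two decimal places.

28.87

East rows: B, E, F, G, H
Weighted sum = 30×379 + 27×1242 + 42×770 + 33×248 + 22×1344
  = 11370 + 33534 + 32340 + 8184 + 29568 = 114996
Sum of weights = 379 + 1242 + 770 + 248 + 1344 = 3983
Weighted mean = 114996 / 3983 = 28.871705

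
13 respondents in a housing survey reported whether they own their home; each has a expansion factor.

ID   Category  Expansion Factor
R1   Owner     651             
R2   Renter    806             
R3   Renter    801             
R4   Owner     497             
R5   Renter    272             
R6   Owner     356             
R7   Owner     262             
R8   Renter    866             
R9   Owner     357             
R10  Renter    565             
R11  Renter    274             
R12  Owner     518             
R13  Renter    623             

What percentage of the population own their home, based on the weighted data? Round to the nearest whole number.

Sum of weights for 'Owner' = 651 + 497 + 356 + 262 + 357 + 518 = 2641
Total weight = 6848
Weighted proportion = 2641 / 6848 = 0.38566005 → 38.566005%

39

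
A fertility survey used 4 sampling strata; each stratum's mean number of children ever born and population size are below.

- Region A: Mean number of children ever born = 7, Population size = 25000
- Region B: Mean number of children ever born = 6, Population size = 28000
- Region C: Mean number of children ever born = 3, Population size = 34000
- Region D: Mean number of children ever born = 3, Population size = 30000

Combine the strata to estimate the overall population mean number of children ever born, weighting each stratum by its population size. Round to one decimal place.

Σ Nₕ·x̄ₕ = 535000
Σ Nₕ = 25000 + 28000 + 34000 + 30000 = 117000
Overall mean = 535000 / 117000 = 4.5726496

4.6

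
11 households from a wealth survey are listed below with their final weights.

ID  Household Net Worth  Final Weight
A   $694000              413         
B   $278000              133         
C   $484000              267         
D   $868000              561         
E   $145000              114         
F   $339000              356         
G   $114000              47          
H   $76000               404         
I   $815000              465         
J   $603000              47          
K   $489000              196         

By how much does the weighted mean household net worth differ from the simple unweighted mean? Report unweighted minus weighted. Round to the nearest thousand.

-92000

Unweighted sum = 4905000
Unweighted mean = 4905000 / 11 = 445909.09
Weighted sum = 694000×413 + 278000×133 + 484000×267 + 868000×561 + 145000×114 + 339000×356 + 114000×47 + 76000×404 + 815000×465 + 603000×47 + 489000×196
  = 1616208000
Sum of weights = 413 + 133 + 267 + 561 + 114 + 356 + 47 + 404 + 465 + 47 + 196 = 3003
Weighted mean = 1616208000 / 3003 = 538197.8
Difference (unweighted minus weighted) = -92288.711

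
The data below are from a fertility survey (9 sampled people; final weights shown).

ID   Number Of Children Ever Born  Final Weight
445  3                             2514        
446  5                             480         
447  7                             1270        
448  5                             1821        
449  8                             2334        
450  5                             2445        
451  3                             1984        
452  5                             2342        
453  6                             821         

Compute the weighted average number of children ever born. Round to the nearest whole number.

5

Weighted sum = 3×2514 + 5×480 + 7×1270 + 5×1821 + 8×2334 + 5×2445 + 3×1984 + 5×2342 + 6×821
  = 7542 + 2400 + 8890 + 9105 + 18672 + 12225 + 5952 + 11710 + 4926 = 81422
Sum of weights = 2514 + 480 + 1270 + 1821 + 2334 + 2445 + 1984 + 2342 + 821 = 16011
Weighted mean = 81422 / 16011 = 5.0853788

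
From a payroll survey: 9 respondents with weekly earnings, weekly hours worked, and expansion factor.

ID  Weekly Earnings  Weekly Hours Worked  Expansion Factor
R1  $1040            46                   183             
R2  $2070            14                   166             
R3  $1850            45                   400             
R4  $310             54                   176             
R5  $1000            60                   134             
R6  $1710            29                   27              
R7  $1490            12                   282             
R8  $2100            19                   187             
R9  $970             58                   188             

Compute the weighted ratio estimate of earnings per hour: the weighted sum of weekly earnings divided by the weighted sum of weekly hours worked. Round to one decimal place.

38.6

Σ wᵢ·y = 2503910
Σ wᵢ·x = 46×183 + 14×166 + 45×400 + 54×176 + 60×134 + 29×27 + 12×282 + 19×187 + 58×188
  = 64910
Ratio = 2503910 / 64910 = 38.575104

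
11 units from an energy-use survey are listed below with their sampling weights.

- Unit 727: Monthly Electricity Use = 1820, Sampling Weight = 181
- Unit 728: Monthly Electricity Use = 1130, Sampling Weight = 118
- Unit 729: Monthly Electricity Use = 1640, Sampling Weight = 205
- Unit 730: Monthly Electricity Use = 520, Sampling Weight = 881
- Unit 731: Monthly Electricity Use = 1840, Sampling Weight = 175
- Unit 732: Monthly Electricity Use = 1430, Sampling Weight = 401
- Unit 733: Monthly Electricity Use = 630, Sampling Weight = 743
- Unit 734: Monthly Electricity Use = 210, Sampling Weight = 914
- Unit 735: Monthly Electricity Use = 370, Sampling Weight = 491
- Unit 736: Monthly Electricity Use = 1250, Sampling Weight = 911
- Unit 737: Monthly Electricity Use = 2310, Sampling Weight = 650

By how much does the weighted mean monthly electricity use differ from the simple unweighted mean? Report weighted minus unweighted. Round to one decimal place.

Unweighted sum = 1820 + 1130 + 1640 + 520 + 1840 + 1430 + 630 + 210 + 370 + 1250 + 2310 = 13150
Unweighted mean = 13150 / 11 = 1195.4545
Weighted sum = 1820×181 + 1130×118 + 1640×205 + 520×881 + 1840×175 + 1430×401 + 630×743 + 210×914 + 370×491 + 1250×911 + 2310×650
  = 329420 + 133340 + 336200 + 458120 + 322000 + 573430 + 468090 + 191940 + 181670 + 1138750 + 1501500 = 5634460
Sum of weights = 181 + 118 + 205 + 881 + 175 + 401 + 743 + 914 + 491 + 911 + 650 = 5670
Weighted mean = 5634460 / 5670 = 993.73192
Difference (weighted minus unweighted) = -201.72262

-201.7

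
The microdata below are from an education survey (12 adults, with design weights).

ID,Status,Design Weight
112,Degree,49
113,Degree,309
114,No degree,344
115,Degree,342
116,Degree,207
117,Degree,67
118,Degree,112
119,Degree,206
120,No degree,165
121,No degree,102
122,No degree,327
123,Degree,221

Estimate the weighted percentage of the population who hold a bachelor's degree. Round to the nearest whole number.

Sum of weights for 'Degree' = 49 + 309 + 342 + 207 + 67 + 112 + 206 + 221 = 1513
Total weight = 49 + 309 + 344 + 342 + 207 + 67 + 112 + 206 + 165 + 102 + 327 + 221 = 2451
Weighted proportion = 1513 / 2451 = 0.61729906 → 61.729906%

62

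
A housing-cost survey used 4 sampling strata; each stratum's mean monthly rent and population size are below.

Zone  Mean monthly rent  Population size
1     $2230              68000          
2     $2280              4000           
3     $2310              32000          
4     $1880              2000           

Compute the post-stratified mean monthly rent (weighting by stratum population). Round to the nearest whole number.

Σ Nₕ·x̄ₕ = 238440000
Σ Nₕ = 68000 + 4000 + 32000 + 2000 = 106000
Overall mean = 238440000 / 106000 = 2249.434

2249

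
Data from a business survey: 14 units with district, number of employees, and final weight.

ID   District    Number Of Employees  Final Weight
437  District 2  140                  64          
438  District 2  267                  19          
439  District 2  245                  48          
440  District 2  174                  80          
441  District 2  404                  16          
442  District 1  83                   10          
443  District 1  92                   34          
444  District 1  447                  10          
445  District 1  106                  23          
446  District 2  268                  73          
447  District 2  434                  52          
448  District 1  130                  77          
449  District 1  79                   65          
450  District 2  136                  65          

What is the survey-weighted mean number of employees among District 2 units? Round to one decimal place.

233.0

District 2 rows: 437, 438, 439, 440, 441, 446, 447, 450
Weighted sum = 140×64 + 267×19 + 245×48 + 174×80 + 404×16 + 268×73 + 434×52 + 136×65
  = 97149
Sum of weights = 417
Weighted mean = 97149 / 417 = 232.97122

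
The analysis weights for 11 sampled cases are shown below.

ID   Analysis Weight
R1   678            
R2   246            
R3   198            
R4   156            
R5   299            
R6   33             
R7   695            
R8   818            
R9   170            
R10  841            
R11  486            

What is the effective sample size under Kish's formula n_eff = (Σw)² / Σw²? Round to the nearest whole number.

Σ wᵢ = 678 + 246 + 198 + 156 + 299 + 33 + 695 + 818 + 170 + 841 + 486 = 4620
Σ wᵢ² = 2798756
n_eff = 4620² / 2798756 = 21344400 / 2798756 = 7.6263883

8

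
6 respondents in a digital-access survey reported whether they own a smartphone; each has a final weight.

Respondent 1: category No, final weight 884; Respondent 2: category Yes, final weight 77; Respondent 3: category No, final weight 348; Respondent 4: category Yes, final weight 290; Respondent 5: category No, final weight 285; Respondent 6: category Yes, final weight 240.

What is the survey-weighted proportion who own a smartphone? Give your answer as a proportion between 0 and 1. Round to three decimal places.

Sum of weights for 'Yes' = 77 + 290 + 240 = 607
Total weight = 2124
Weighted proportion = 607 / 2124 = 0.28578154

0.286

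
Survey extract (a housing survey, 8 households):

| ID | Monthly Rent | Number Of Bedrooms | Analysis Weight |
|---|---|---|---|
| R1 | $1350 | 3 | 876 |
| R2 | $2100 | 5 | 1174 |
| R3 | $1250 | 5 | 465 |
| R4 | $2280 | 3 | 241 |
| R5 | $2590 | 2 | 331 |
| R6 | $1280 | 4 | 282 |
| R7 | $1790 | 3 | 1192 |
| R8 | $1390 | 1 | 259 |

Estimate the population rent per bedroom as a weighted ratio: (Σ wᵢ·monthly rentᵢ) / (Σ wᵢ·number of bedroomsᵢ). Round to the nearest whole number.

494

Σ wᵢ·y = 1350×876 + 2100×1174 + 1250×465 + 2280×241 + 2590×331 + 1280×282 + 1790×1192 + 1390×259
  = 8490670
Σ wᵢ·x = 3×876 + 5×1174 + 5×465 + 3×241 + 2×331 + 4×282 + 3×1192 + 1×259
  = 2628 + 5870 + 2325 + 723 + 662 + 1128 + 3576 + 259 = 17171
Ratio = 8490670 / 17171 = 494.47732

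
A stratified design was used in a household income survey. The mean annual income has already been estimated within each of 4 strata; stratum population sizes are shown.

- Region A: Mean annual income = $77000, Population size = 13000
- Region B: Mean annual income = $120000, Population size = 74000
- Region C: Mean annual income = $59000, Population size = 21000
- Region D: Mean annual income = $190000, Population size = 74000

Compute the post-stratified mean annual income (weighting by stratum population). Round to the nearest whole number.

138352

Σ Nₕ·x̄ₕ = 77000×13000 + 120000×74000 + 59000×21000 + 190000×74000
  = 1001000000 + 8880000000 + 1239000000 + 14060000000 = 25180000000
Σ Nₕ = 13000 + 74000 + 21000 + 74000 = 182000
Overall mean = 25180000000 / 182000 = 138351.65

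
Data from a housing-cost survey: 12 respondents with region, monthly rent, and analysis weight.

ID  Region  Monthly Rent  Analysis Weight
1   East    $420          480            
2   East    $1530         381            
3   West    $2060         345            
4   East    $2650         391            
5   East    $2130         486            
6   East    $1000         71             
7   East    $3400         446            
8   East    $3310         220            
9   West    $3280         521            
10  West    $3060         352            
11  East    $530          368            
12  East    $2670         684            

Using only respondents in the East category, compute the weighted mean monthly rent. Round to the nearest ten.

East rows: 1, 2, 4, 5, 6, 7, 8, 11, 12
Weighted sum = 420×480 + 1530×381 + 2650×391 + 2130×486 + 1000×71 + 3400×446 + 3310×220 + 530×368 + 2670×684
  = 7192780
Sum of weights = 480 + 381 + 391 + 486 + 71 + 446 + 220 + 368 + 684 = 3527
Weighted mean = 7192780 / 3527 = 2039.3479

2040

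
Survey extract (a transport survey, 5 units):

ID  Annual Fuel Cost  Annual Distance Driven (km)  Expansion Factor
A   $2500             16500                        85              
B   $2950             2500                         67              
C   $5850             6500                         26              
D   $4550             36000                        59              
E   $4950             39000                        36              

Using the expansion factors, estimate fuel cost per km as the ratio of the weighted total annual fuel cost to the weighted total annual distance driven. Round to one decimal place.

0.2

Σ wᵢ·y = 2500×85 + 2950×67 + 5850×26 + 4550×59 + 4950×36
  = 1008900
Σ wᵢ·x = 5267000
Ratio = 1008900 / 5267000 = 0.19155117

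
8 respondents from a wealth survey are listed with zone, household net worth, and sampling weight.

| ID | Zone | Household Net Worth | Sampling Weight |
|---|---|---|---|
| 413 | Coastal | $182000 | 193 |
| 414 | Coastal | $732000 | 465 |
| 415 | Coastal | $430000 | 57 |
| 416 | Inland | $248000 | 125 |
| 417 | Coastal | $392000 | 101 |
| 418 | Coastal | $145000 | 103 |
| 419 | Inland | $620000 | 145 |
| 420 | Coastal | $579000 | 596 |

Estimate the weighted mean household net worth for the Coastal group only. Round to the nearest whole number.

Coastal rows: 413, 414, 415, 417, 418, 420
Weighted sum = 182000×193 + 732000×465 + 430000×57 + 392000×101 + 145000×103 + 579000×596
  = 35126000 + 340380000 + 24510000 + 39592000 + 14935000 + 345084000 = 799627000
Sum of weights = 193 + 465 + 57 + 101 + 103 + 596 = 1515
Weighted mean = 799627000 / 1515 = 527806.6

527807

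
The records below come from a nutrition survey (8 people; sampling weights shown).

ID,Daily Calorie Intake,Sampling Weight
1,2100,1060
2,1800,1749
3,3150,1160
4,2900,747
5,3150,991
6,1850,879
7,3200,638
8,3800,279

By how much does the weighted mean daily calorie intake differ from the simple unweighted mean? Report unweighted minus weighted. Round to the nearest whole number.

Unweighted sum = 2100 + 1800 + 3150 + 2900 + 3150 + 1850 + 3200 + 3800 = 21950
Unweighted mean = 21950 / 8 = 2743.75
Weighted sum = 2100×1060 + 1800×1749 + 3150×1160 + 2900×747 + 3150×991 + 1850×879 + 3200×638 + 3800×279
  = 2226000 + 3148200 + 3654000 + 2166300 + 3121650 + 1626150 + 2041600 + 1060200 = 19044100
Sum of weights = 7503
Weighted mean = 19044100 / 7503 = 2538.1981
Difference (unweighted minus weighted) = 205.55195

206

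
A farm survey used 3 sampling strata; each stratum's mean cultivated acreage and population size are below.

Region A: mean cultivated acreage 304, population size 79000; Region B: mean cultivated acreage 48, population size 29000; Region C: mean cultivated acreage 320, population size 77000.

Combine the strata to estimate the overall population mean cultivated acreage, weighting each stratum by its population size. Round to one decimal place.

Σ Nₕ·x̄ₕ = 304×79000 + 48×29000 + 320×77000
  = 50048000
Σ Nₕ = 79000 + 29000 + 77000 = 185000
Overall mean = 50048000 / 185000 = 270.52973

270.5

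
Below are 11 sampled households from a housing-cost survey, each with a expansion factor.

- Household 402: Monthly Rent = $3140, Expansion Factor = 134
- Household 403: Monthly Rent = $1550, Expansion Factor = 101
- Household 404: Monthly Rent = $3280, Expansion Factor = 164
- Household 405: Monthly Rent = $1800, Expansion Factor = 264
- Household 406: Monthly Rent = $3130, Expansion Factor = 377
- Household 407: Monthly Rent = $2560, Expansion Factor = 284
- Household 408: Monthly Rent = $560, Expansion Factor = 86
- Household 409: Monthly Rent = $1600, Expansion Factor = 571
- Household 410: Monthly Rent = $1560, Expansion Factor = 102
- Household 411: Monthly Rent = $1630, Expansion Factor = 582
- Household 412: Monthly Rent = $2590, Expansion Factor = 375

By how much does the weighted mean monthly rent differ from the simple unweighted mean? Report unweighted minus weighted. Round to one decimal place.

Unweighted sum = 3140 + 1550 + 3280 + 1800 + 3130 + 2560 + 560 + 1600 + 1560 + 1630 + 2590 = 23400
Unweighted mean = 23400 / 11 = 2127.2727
Weighted sum = 3140×134 + 1550×101 + 3280×164 + 1800×264 + 3130×377 + 2560×284 + 560×86 + 1600×571 + 1560×102 + 1630×582 + 2590×375
  = 420760 + 156550 + 537920 + 475200 + 1180010 + 727040 + 48160 + 913600 + 159120 + 948660 + 971250 = 6538270
Sum of weights = 134 + 101 + 164 + 264 + 377 + 284 + 86 + 571 + 102 + 582 + 375 = 3040
Weighted mean = 6538270 / 3040 = 2150.7467
Difference (unweighted minus weighted) = -23.473983

-23.5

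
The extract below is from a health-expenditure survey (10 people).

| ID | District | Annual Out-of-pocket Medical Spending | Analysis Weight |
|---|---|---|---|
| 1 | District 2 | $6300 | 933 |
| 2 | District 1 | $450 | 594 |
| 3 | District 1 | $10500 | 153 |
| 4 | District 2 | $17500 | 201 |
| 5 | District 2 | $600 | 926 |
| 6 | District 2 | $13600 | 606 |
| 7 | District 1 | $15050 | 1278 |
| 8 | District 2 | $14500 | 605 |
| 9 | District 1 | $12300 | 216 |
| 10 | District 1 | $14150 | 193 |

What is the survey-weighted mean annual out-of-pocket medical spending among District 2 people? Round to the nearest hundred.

District 2 rows: 1, 4, 5, 6, 8
Weighted sum = 6300×933 + 17500×201 + 600×926 + 13600×606 + 14500×605
  = 5877900 + 3517500 + 555600 + 8241600 + 8772500 = 26965100
Sum of weights = 933 + 201 + 926 + 606 + 605 = 3271
Weighted mean = 26965100 / 3271 = 8243.6869

8200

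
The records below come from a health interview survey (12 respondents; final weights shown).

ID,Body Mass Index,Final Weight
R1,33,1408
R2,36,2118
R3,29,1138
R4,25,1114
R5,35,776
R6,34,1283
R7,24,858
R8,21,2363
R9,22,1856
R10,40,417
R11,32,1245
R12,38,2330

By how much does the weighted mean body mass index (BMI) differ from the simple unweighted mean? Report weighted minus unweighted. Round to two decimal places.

Unweighted sum = 33 + 36 + 29 + 25 + 35 + 34 + 24 + 21 + 22 + 40 + 32 + 38 = 369
Unweighted mean = 369 / 12 = 30.75
Weighted sum = 33×1408 + 36×2118 + 29×1138 + 25×1114 + 35×776 + 34×1283 + 24×858 + 21×2363 + 22×1856 + 40×417 + 32×1245 + 38×2330
  = 46464 + 76248 + 33002 + 27850 + 27160 + 43622 + 20592 + 49623 + 40832 + 16680 + 39840 + 88540 = 510453
Sum of weights = 1408 + 2118 + 1138 + 1114 + 776 + 1283 + 858 + 2363 + 1856 + 417 + 1245 + 2330 = 16906
Weighted mean = 510453 / 16906 = 30.1936
Difference (weighted minus unweighted) = -0.55640009

-0.56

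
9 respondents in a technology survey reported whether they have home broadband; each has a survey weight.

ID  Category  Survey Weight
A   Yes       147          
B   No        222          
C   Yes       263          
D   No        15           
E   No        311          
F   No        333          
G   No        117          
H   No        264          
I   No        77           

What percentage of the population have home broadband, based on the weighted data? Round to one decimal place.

Sum of weights for 'Yes' = 147 + 263 = 410
Total weight = 147 + 222 + 263 + 15 + 311 + 333 + 117 + 264 + 77 = 1749
Weighted proportion = 410 / 1749 = 0.23441967 → 23.441967%

23.4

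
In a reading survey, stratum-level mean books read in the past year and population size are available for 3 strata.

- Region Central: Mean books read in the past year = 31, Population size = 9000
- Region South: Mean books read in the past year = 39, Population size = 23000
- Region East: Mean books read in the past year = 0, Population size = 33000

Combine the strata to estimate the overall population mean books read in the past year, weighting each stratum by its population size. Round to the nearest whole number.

18

Σ Nₕ·x̄ₕ = 31×9000 + 39×23000 + 0×33000
  = 279000 + 897000 + 0 = 1176000
Σ Nₕ = 65000
Overall mean = 1176000 / 65000 = 18.092308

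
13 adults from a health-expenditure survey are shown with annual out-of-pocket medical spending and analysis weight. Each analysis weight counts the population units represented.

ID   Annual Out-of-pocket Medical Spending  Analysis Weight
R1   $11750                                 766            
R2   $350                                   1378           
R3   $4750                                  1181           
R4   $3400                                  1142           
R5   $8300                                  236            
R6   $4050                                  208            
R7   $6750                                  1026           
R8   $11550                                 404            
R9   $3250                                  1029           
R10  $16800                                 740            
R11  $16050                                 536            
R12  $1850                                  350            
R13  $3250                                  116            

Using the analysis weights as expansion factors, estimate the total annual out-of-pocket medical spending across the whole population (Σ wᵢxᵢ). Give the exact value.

Weighted total = 58771800

58771800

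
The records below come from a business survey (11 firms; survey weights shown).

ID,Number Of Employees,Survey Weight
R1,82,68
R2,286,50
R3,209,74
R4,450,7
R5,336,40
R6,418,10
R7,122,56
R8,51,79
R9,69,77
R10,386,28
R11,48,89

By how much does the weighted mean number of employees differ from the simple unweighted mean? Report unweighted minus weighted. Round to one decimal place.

72.2

Unweighted sum = 82 + 286 + 209 + 450 + 336 + 418 + 122 + 51 + 69 + 386 + 48 = 2457
Unweighted mean = 2457 / 11 = 223.36364
Weighted sum = 82×68 + 286×50 + 209×74 + 450×7 + 336×40 + 418×10 + 122×56 + 51×79 + 69×77 + 386×28 + 48×89
  = 5576 + 14300 + 15466 + 3150 + 13440 + 4180 + 6832 + 4029 + 5313 + 10808 + 4272 = 87366
Sum of weights = 68 + 50 + 74 + 7 + 40 + 10 + 56 + 79 + 77 + 28 + 89 = 578
Weighted mean = 87366 / 578 = 151.15225
Difference (unweighted minus weighted) = 72.211387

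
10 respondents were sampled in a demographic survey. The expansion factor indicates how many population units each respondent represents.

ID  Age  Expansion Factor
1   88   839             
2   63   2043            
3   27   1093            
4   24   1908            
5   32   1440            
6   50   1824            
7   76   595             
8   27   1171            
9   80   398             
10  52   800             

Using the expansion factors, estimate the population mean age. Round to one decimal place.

Weighted sum = 88×839 + 63×2043 + 27×1093 + 24×1908 + 32×1440 + 50×1824 + 76×595 + 27×1171 + 80×398 + 52×800
  = 565401
Sum of weights = 839 + 2043 + 1093 + 1908 + 1440 + 1824 + 595 + 1171 + 398 + 800 = 12111
Weighted mean = 565401 / 12111 = 46.684915

46.7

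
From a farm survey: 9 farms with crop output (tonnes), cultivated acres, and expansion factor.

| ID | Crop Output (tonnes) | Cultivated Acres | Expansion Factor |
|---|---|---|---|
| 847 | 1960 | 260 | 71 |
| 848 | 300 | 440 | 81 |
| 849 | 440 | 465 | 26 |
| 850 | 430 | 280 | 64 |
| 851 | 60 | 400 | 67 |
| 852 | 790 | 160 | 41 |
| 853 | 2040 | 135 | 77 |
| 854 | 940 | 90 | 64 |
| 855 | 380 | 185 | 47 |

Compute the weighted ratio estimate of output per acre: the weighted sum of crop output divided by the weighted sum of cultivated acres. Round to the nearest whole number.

Σ wᵢ·y = 1960×71 + 300×81 + 440×26 + 430×64 + 60×67 + 790×41 + 2040×77 + 940×64 + 380×47
  = 473930
Σ wᵢ·x = 260×71 + 440×81 + 465×26 + 280×64 + 400×67 + 160×41 + 135×77 + 90×64 + 185×47
  = 142320
Ratio = 473930 / 142320 = 3.3300309

3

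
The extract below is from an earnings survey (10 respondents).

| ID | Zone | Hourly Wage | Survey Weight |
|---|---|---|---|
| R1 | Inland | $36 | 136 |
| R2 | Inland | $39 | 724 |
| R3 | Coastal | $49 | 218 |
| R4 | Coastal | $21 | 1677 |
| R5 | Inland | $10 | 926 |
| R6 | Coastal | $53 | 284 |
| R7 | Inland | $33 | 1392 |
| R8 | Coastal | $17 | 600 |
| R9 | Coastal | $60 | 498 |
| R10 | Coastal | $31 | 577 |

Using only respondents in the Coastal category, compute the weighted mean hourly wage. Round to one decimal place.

Coastal rows: R3, R4, R6, R8, R9, R10
Weighted sum = 49×218 + 21×1677 + 53×284 + 17×600 + 60×498 + 31×577
  = 10682 + 35217 + 15052 + 10200 + 29880 + 17887 = 118918
Sum of weights = 3854
Weighted mean = 118918 / 3854 = 30.855734

30.9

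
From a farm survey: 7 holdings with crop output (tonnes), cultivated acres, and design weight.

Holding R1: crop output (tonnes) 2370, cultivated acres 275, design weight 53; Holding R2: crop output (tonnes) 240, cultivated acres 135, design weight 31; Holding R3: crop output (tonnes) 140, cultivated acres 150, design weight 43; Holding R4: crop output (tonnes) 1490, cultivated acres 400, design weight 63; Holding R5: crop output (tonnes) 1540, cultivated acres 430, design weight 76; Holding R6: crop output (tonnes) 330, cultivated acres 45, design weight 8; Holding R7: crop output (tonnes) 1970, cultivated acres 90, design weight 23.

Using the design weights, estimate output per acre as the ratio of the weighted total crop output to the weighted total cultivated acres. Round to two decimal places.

Σ wᵢ·y = 2370×53 + 240×31 + 140×43 + 1490×63 + 1540×76 + 330×8 + 1970×23
  = 125610 + 7440 + 6020 + 93870 + 117040 + 2640 + 45310 = 397930
Σ wᵢ·x = 85520
Ratio = 397930 / 85520 = 4.6530636

4.65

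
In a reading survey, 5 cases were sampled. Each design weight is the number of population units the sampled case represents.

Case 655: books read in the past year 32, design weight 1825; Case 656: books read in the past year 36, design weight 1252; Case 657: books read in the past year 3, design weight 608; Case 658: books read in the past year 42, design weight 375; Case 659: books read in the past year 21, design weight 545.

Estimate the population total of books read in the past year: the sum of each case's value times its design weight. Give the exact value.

Weighted total = 132491

132491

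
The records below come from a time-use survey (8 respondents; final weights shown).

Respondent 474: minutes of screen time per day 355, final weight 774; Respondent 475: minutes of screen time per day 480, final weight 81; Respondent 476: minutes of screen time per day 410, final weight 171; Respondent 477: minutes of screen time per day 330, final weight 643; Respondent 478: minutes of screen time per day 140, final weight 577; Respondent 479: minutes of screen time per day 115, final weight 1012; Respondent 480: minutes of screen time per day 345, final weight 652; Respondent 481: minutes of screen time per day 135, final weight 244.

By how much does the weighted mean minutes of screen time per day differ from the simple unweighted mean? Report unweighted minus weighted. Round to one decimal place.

Unweighted sum = 355 + 480 + 410 + 330 + 140 + 115 + 345 + 135 = 2310
Unweighted mean = 2310 / 8 = 288.75
Weighted sum = 355×774 + 480×81 + 410×171 + 330×643 + 140×577 + 115×1012 + 345×652 + 135×244
  = 274770 + 38880 + 70110 + 212190 + 80780 + 116380 + 224940 + 32940 = 1050990
Sum of weights = 774 + 81 + 171 + 643 + 577 + 1012 + 652 + 244 = 4154
Weighted mean = 1050990 / 4154 = 253.00674
Difference (unweighted minus weighted) = 35.74326

35.7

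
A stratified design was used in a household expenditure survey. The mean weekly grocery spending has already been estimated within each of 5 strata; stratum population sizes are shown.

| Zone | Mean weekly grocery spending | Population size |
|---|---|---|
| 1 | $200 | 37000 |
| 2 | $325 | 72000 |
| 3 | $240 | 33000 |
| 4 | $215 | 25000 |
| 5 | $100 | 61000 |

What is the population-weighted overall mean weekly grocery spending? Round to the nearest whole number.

220

Σ Nₕ·x̄ₕ = 200×37000 + 325×72000 + 240×33000 + 215×25000 + 100×61000
  = 50195000
Σ Nₕ = 37000 + 72000 + 33000 + 25000 + 61000 = 228000
Overall mean = 50195000 / 228000 = 220.15351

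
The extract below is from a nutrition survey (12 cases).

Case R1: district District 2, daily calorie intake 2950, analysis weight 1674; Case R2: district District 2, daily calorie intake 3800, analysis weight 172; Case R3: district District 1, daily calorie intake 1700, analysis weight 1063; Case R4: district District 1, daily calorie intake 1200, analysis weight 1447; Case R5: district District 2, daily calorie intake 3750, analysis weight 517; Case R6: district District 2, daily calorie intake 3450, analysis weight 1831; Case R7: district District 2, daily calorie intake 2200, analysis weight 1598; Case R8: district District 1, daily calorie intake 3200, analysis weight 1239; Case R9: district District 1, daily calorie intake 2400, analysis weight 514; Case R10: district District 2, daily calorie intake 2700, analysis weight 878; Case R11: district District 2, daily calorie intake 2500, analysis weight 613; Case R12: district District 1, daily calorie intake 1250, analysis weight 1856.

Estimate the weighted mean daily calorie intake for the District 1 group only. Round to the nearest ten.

District 1 rows: R3, R4, R8, R9, R12
Weighted sum = 1700×1063 + 1200×1447 + 3200×1239 + 2400×514 + 1250×1856
  = 1807100 + 1736400 + 3964800 + 1233600 + 2320000 = 11061900
Sum of weights = 1063 + 1447 + 1239 + 514 + 1856 = 6119
Weighted mean = 11061900 / 6119 = 1807.7954

1810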